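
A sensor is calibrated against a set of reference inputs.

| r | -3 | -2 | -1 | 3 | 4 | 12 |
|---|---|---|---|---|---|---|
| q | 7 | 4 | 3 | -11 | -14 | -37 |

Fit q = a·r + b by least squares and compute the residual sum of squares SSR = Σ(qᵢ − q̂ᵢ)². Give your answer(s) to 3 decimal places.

SSR = 3.421

Compute the Gram sums: Σr·r = 183, Σr = 13, Σ1 = 6.
For Xᵀq: Σr·q = -565, Σq = -48.
Normal equations: [[183, 13]; [13, 6]]·[a, b]ᵀ = [-565, -48]ᵀ.
Determinant 183·6 − 13² = 929.
a = ((-565)·6 − 13·(-48))/929 = -2766/929; b = (183·(-48) − 13·(-565))/929 = -1439/929.
Residuals: -356/929, -377/929, 1460/929, -482/929, -503/929, 258/929; SSR = 3178/929.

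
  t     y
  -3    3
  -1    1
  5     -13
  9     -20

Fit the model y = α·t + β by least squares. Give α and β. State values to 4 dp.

Sums needed: Σt·t = 116, Σt = 10, Σ1 = 4.
Moment sums: Σt·y = -255, Σy = -29.
MᵀM·[α, β]ᵀ = Mᵀy becomes [[116, 10]; [10, 4]]·[α, β]ᵀ = [-255, -29]ᵀ.
det = 116·4 − 10² = 364.
α = ((-255)·4 − 10·(-29))/364 = -365/182; β = (116·(-29) − 10·(-255))/364 = -407/182.

α = -2.0055, β = -2.2363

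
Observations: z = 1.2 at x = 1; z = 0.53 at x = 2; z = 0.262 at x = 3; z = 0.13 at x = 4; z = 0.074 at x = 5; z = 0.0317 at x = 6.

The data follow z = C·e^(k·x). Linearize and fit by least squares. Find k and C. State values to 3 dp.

k = -0.708, C = 2.293

With ln zᵢ as the transformed response and xᵢ as the regressor:
AᵀA = [[91.0000, 21.0000]; [21.0000, 6]], rhs = [-46.9936, -9.8873]ᵀ  (here Σx = 21.0000, Σ(x)² = 91.0000, Σln z = -9.8873, Σx·ln z = -46.9936).
Δ = 91.0000·6 − (21.0000)² = 105.0000; k = (-46.9936·6 − 21.0000·-9.8873)/105.0000 = -0.70789, ln C = (91.0000·-9.8873 − 21.0000·-46.9936)/105.0000 = 0.82972, so C = exp(0.82972) = 2.29267.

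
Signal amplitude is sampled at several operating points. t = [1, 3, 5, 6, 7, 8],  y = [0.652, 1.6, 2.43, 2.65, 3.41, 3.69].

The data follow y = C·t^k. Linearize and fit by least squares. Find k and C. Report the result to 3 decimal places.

Let Y = ln y. Fitting Y = k·ln t + ln C by least squares:
XᵀX = [[15.1183, 8.5252]; [8.5252, 6]], rhs = [8.7936, 4.4371]ᵀ  (here Σln t = 8.5252, Σ(ln t)² = 15.1183, Σln y = 4.4371, Σln t·ln y = 8.7936).
Solving (det = 18.0313): k = 0.82826, ln C = -0.43733, so C = exp(-0.43733) = 0.64576.

k = 0.828, C = 0.646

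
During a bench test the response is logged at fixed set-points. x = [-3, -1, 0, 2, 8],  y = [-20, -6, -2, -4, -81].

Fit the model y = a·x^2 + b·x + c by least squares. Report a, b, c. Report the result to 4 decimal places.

Setting ∂/∂a … = 0 gives: 4194·a + 492·b + 78·c = -5386;  492·a + 78·b + 6·c = -590;  78·a + 6·b + 5·c = -113.
(Σx^2·x^2 = 4194, Σx^2·x = 492, Σx^2 = 78, Σx·x = 78, Σx = 6, Σ1 = 5, Σx^2·y = -5386, Σx·y = -590, Σy = -113.)
Solving the 3×3 system (Gaussian elimination) gives a = -31454/21693, b = 37768/21693, c = -14967/7231.

a = -1.4500, b = 1.7410, c = -2.0698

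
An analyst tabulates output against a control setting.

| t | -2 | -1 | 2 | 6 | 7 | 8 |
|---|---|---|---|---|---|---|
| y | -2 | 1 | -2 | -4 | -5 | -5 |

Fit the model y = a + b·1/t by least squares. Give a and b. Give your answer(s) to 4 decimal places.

a = -3.1208, b = -3.0507

Entries of AᵀA: Σ1 = 6, Σ1/t = -95/168, Σ1/t·1/t = 44137/28224.
And Σy = -17, Σ1/t·y = -505/168.
Δ = 6·(44137/28224) − (-95/168)² = 255797/28224.
a = ((-17)·(44137/28224) − (-95/168)·(-505/168))/(255797/28224) = -42016/13463; b = (6·(-505/168) − (-95/168)·(-17))/(255797/28224) = -780360/255797.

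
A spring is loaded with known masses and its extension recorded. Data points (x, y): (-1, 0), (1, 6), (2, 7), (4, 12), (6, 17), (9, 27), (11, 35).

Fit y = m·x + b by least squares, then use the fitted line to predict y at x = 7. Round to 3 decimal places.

ŷ = 21.746

Compute the Gram sums: Σx·x = 260, Σx = 32, Σ1 = 7.
For Aᵀy: Σx·y = 798, Σy = 104.
So AᵀA·[m, b]ᵀ = Aᵀy: [[260, 32]; [32, 7]]·[m, b]ᵀ = [798, 104]ᵀ.
Δ = 260·7 − 32² = 796.
m = (798·7 − 32·104)/796 = 1129/398; b = (260·104 − 32·798)/796 = 376/199.
At x = 7: ŷ = (1129/398)·(7) + (376/199)·(1) = 8655/398.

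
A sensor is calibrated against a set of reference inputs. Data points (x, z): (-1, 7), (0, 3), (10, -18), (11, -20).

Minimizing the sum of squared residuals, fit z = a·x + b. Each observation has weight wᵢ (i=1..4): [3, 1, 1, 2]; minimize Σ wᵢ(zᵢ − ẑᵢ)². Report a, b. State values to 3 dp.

a = -2.224, b = 4.358

With design matrix A, AᵀWA = [[345, 29]; [29, 7]] and AᵀWz = [-641, -34]ᵀ.
Eliminating b: 7·(row 1) − 29·(row 2) gives 1574·a = 7·(-641) − 29·(-34) = -3501, so a = -3501/1574.
Then b = ((-34) − 29·(-3501/1574))/7 = 6859/1574.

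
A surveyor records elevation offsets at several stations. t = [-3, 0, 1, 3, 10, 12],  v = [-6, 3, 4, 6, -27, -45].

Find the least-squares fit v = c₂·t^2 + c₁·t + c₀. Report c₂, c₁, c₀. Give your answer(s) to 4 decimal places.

The normal system AᵀA·[c₂, c₁, c₀]ᵀ = Aᵀv is [[30899, 2729, 263]; [2729, 263, 23]; [263, 23, 6]]·[c₂, c₁, c₀]ᵀ = [-9176, -770, -65]ᵀ.
Inverting the 3×3 Gram matrix, [c₂, c₁, c₀]ᵀ = [-34979/70900, 5323/2836, 127521/35450]ᵀ.

c₂ = -0.4934, c₁ = 1.8769, c₀ = 3.5972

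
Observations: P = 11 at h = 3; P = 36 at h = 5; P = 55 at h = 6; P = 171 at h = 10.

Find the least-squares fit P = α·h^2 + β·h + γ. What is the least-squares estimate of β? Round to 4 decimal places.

Normal-equation sums: Σh^2·h^2 = 12002, Σh^2·h = 1368, Σh^2 = 170, Σh·h = 170, Σh = 24, Σ1 = 4.
Moment sums: Σh^2·P = 20079, Σh·P = 2253, ΣP = 273.
Inverting the 3×3 Gram matrix, [α, β, γ]ᵀ = [6369/3098, -11967/3098, 6279/1549]ᵀ.

β = -3.8628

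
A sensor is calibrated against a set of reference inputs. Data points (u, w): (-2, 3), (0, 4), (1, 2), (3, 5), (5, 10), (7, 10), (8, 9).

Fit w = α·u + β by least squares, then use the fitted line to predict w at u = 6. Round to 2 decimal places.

Sums needed: Σu·u = 152, Σu = 22, Σ1 = 7.
For Xᵀw: Σu·w = 203, Σw = 43.
XᵀX·[α, β]ᵀ = Xᵀw becomes [[152, 22]; [22, 7]]·[α, β]ᵀ = [203, 43]ᵀ.
det = 152·7 − 22² = 580.
α = (203·7 − 22·43)/580 = 95/116; β = (152·43 − 22·203)/580 = 207/58.
At u = 6: ŵ = (95/116)·(6) + (207/58)·(1) = 246/29.

ŵ = 8.48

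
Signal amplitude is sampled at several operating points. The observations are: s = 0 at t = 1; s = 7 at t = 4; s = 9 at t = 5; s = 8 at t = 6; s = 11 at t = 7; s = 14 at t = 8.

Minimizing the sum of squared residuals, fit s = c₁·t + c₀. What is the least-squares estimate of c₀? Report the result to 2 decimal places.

Forming MᵀM = [[191, 31]; [31, 6]] and Mᵀs = [310, 49]ᵀ gives MᵀM·[c₁, c₀]ᵀ = Mᵀs.
Determinant 191·6 − 31² = 185.
c₁ = (310·6 − 31·49)/185 = 341/185; c₀ = (191·49 − 31·310)/185 = -251/185.

c₀ = -1.36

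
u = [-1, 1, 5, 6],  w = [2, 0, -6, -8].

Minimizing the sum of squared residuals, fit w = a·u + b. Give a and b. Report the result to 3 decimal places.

a = -1.435, b = 0.947

From the data, Σu·u = 63, Σu = 11, Σ1 = 4.
And Σu·w = -80, Σw = -12.
So AᵀA·[a, b]ᵀ = Aᵀw: [[63, 11]; [11, 4]]·[a, b]ᵀ = [-80, -12]ᵀ.
det = 63·4 − 11² = 131.
a = ((-80)·4 − 11·(-12))/131 = -188/131; b = (63·(-12) − 11·(-80))/131 = 124/131.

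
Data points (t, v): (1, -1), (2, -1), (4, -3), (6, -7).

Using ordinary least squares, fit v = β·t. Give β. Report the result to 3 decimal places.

β = -1.000

Sums needed: Σt·t = 57.
Moment sums: Σt·v = -57.
Hence β = -57 / 57 ≈ -1.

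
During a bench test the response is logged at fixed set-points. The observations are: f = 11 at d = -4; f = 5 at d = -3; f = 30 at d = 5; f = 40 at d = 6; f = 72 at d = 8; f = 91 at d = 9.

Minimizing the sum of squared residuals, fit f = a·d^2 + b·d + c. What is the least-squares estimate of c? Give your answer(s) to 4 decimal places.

c = -1.6263

Forming XᵀX = [[12915, 1491, 231]; [1491, 231, 21]; [231, 21, 6]] and Xᵀf = [14390, 1726, 249]ᵀ gives XᵀX·[a, b, c]ᵀ = Xᵀf.
Inverting the 3×3 Gram matrix, [a, b, c]ᵀ = [1651/1596, 7523/7980, -309/190]ᵀ.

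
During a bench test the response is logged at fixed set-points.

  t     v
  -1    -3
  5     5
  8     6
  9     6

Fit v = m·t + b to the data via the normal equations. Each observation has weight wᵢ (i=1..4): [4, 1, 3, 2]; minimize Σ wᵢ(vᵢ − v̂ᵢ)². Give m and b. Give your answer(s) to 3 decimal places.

Setting ∂/∂m … = 0 gives: 383·m + 43·b = 289;  43·m + 10·b = 23.
(Σwᵢ·t·t = 383, Σwᵢ·t = 43, Σwᵢ·1 = 10, Σwᵢ·t·v = 289, Σwᵢ·v = 23.)
Δ = 383·10 − 43² = 1981.
m = (289·10 − 43·23)/1981 = 1901/1981; b = (383·23 − 43·289)/1981 = -3618/1981.

m = 0.960, b = -1.826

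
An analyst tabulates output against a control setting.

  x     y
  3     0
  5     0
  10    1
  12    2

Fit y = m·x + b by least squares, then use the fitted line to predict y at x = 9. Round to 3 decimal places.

ŷ = 1.075

Entries of AᵀA: Σx·x = 278, Σx = 30, Σ1 = 4.
Right-hand side: Σx·y = 34, Σy = 3.
So AᵀA·[m, b]ᵀ = Aᵀy: [[278, 30]; [30, 4]]·[m, b]ᵀ = [34, 3]ᵀ.
Δ = 278·4 − 30² = 212.
m = (34·4 − 30·3)/212 = 23/106; b = (278·3 − 30·34)/212 = -93/106.
At x = 9: ŷ = (23/106)·(9) + (-93/106)·(1) = 57/53.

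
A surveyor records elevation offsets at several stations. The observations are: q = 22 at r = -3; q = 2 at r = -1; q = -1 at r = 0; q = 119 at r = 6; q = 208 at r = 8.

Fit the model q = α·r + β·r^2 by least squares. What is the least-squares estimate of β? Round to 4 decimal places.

Forming AᵀA = [[110, 700]; [700, 5474]] and Aᵀq = [2310, 17796]ᵀ gives AᵀA·[α, β]ᵀ = Aᵀq.
Δ = 110·5474 − 700² = 112140.
α = (2310·5474 − 700·17796)/112140 = 149/89; β = (110·17796 − 700·2310)/112140 = 1892/623.

β = 3.0369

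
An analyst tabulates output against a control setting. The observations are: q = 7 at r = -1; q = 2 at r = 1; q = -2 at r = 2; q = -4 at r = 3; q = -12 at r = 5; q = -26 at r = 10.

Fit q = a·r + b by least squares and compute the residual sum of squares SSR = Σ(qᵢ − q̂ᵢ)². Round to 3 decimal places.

SSR = 2.577

Entries of AᵀA: Σr·r = 140, Σr = 20, Σ1 = 6.
Moment sums: Σr·q = -341, Σq = -35.
Normal equations: [[140, 20]; [20, 6]]·[a, b]ᵀ = [-341, -35]ᵀ.
Eliminating b: 6·(row 1) − 20·(row 2) gives 440·a = 6·(-341) − 20·(-35) = -1346, so a = -673/220.
Then b = ((-35) − 20·(-673/220))/6 = 48/11.
Residuals: -93/220, 153/220, -27/110, 179/220, -47/44, 5/22; SSR = 567/220.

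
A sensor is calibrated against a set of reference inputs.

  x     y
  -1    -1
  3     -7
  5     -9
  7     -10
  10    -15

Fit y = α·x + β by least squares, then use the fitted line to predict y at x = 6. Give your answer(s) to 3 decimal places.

Entries of AᵀA: Σx·x = 184, Σx = 24, Σ1 = 5.
For Aᵀy: Σx·y = -285, Σy = -42.
Determinant 184·5 − 24² = 344.
α = ((-285)·5 − 24·(-42))/344 = -417/344; β = (184·(-42) − 24·(-285))/344 = -111/43.
At x = 6: ŷ = (-417/344)·(6) + (-111/43)·(1) = -1695/172.

ŷ = -9.855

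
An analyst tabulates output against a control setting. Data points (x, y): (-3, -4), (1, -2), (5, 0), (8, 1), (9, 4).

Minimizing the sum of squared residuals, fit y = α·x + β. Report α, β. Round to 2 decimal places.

The normal system MᵀM·[α, β]ᵀ = Mᵀy is [[180, 20]; [20, 5]]·[α, β]ᵀ = [54, -1]ᵀ.
det = 180·5 − 20² = 500.
α = (54·5 − 20·(-1))/500 = 29/50; β = (180·(-1) − 20·54)/500 = -63/25.

α = 0.58, β = -2.52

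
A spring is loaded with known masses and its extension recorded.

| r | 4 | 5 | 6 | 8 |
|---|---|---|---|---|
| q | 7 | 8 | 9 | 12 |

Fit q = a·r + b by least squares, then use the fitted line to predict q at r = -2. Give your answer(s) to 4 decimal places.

Normal-equation sums: Σr·r = 141, Σr = 23, Σ1 = 4.
Right-hand side: Σr·q = 218, Σq = 36.
Δ = 141·4 − 23² = 35.
a = (218·4 − 23·36)/35 = 44/35; b = (141·36 − 23·218)/35 = 62/35.
At r = -2: q̂ = (44/35)·(-2) + (62/35)·(1) = -26/35.

q̂ = -0.7429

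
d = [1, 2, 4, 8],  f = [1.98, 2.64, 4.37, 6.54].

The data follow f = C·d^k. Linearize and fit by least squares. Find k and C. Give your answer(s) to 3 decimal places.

Taking logs, ln f = k·ln d + ln C, so regress ln f on ln d.
Over the data: Σln d = 4.1589, Σ(ln d)² = 6.7263, Σln f = 5.0066, Σln d·ln f = 6.6224.
Normal system: [[6.7263, 4.1589]; [4.1589, 4]]·[k, ln C]ᵀ = [6.6224, 5.0066]ᵀ.
Slope k = (n·Σln d·ln f − Σln d·Σln f)/(n·Σ(ln d)² − (Σln d)²) = (4·6.6224 − 4.1589·5.0066)/9.6091 = 0.58985; ln C = (Σln f − k·Σln d)/n = 0.63837, so C = exp(0.63837) = 1.89339.

k = 0.590, C = 1.893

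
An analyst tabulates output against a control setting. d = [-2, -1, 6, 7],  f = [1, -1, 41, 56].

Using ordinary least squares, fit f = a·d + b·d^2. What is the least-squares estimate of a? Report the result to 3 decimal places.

a = 1.359

Forming MᵀM = [[90, 550]; [550, 3714]] and Mᵀf = [637, 4223]ᵀ gives MᵀM·[a, b]ᵀ = Mᵀf.
Eliminating b: 3714·(row 1) − 550·(row 2) gives 31760·a = 3714·637 − 550·4223 = 43168, so a = 2698/1985.
Then b = (4223 − 550·(2698/1985))/3714 = 743/794.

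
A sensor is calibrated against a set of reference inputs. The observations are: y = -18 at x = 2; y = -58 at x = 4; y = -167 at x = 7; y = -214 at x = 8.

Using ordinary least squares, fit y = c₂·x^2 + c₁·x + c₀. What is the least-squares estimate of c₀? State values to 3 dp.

c₀ = -1.944

Sums needed: Σx^2·x^2 = 6769, Σx^2·x = 927, Σx^2 = 133, Σx·x = 133, Σx = 21, Σ1 = 4.
And Σx^2·y = -22879, Σx·y = -3149, Σy = -457.
Inverting the 3×3 Gram matrix, [c₂, c₁, c₀]ᵀ = [-550/177, -101/59, -344/177]ᵀ.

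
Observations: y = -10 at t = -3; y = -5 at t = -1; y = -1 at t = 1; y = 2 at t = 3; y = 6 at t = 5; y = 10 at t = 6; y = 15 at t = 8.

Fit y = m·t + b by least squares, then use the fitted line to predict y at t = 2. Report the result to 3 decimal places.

The normal system AᵀA·[m, b]ᵀ = Aᵀy is [[145, 19]; [19, 7]]·[m, b]ᵀ = [250, 17]ᵀ.
Determinant 145·7 − 19² = 654.
m = (250·7 − 19·17)/654 = 1427/654; b = (145·17 − 19·250)/654 = -2285/654.
At t = 2: ŷ = (1427/654)·(2) + (-2285/654)·(1) = 569/654.

ŷ = 0.870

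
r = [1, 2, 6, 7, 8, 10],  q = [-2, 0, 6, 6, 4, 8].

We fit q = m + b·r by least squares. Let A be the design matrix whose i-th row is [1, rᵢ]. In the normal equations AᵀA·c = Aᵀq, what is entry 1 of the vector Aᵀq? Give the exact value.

22

Entry 1 ↔ basis 1, so (Aᵀq)_{1} = Σᵢ qᵢ = (1)·(-2) + (1)·(0) + (1)·(6) + (1)·(6) + (1)·(4) + (1)·(8) = 22.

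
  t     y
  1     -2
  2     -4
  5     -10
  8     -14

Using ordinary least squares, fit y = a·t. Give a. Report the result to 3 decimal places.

a = -1.830

Compute the Gram sums: Σt·t = 94.
And Σt·y = -172.
a = (-172)/94 = -1.82979.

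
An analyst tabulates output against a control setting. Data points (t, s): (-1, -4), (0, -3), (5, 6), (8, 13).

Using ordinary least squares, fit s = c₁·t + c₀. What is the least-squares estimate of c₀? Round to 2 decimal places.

The normal system XᵀX·[c₁, c₀]ᵀ = Xᵀs is [[90, 12]; [12, 4]]·[c₁, c₀]ᵀ = [138, 12]ᵀ.
det = 90·4 − 12² = 216.
c₁ = (138·4 − 12·12)/216 = 17/9; c₀ = (90·12 − 12·138)/216 = -8/3.

c₀ = -2.67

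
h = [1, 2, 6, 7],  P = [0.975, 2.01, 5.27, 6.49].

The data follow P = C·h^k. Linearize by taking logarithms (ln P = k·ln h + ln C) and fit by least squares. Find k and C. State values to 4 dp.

k = 0.9509, C = 0.9980

Linearized form: ln P = k·ln h + ln C. From the 4 transformed points,
AᵀA = [[7.4774, 4.4308]; [4.4308, 4]], rhs = [7.1012, 4.2051]ᵀ  (here Σln h = 4.4308, Σ(ln h)² = 7.4774, Σln P = 4.2051, Σln h·ln P = 7.1012).
Solving (det = 10.2775): k = 0.95089, ln C = -0.00203, so C = exp(-0.00203) = 0.99797.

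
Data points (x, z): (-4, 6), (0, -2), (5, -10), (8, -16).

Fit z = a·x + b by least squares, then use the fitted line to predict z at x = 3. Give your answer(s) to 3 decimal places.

Compute the Gram sums: Σx·x = 105, Σx = 9, Σ1 = 4.
Moment sums: Σx·z = -202, Σz = -22.
Δ = 105·4 − 9² = 339.
a = ((-202)·4 − 9·(-22))/339 = -610/339; b = (105·(-22) − 9·(-202))/339 = -164/113.
At x = 3: ẑ = (-610/339)·(3) + (-164/113)·(1) = -774/113.

ẑ = -6.850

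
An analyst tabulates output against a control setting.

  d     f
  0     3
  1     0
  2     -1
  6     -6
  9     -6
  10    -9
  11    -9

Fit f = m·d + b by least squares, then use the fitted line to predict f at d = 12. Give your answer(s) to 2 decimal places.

f̂ = -10.39

The normal system MᵀM·[m, b]ᵀ = Mᵀf is [[343, 39]; [39, 7]]·[m, b]ᵀ = [-281, -28]ᵀ.
Eliminating b: 7·(row 1) − 39·(row 2) gives 880·m = 7·(-281) − 39·(-28) = -875, so m = -175/176.
Then b = ((-28) − 39·(-175/176))/7 = 271/176.
At d = 12: f̂ = (-175/176)·(12) + (271/176)·(1) = -1829/176.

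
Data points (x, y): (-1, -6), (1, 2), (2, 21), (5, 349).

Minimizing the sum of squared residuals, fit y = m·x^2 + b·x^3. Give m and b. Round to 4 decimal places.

Compute the Gram sums: Σx^2·x^2 = 643, Σx^2·x^3 = 3157, Σx^3·x^3 = 15691.
Moment sums: Σx^2·y = 8805, Σx^3·y = 43801.
det = 643·15691 − 3157² = 122664.
m = (8805·15691 − 3157·43801)/122664 = -60251/61332; b = (643·43801 − 3157·8805)/122664 = 183329/61332.

m = -0.9824, b = 2.9891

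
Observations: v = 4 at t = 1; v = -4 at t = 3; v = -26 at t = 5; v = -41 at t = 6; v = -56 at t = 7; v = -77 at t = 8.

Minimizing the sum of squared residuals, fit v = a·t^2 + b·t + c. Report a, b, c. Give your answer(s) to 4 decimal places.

a = -1.3772, b = 0.7842, c = 4.9792

Entries of XᵀX: Σt^2·t^2 = 8500, Σt^2·t = 1224, Σt^2 = 184, Σt·t = 184, Σt = 30, Σ1 = 6.
Right-hand side: Σt^2·v = -9830, Σt·v = -1392, Σv = -200.
So XᵀX·[a, b, c]ᵀ = Xᵀv: [[8500, 1224, 184]; [1224, 184, 30]; [184, 30, 6]]·[a, b, c]ᵀ = [-9830, -1392, -200]ᵀ.
Solving the 3×3 system (Gaussian elimination) gives a = -4889/3550, b = 1392/1775, c = 8838/1775.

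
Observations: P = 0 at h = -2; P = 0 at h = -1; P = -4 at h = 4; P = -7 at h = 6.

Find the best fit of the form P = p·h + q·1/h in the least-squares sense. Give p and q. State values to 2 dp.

p = -1.14, q = 1.80

Sums needed: Σh·h = 57, Σh·1/h = 4, Σ1/h·1/h = 193/144.
Moment sums: Σh·P = -58, Σ1/h·P = -13/6.
Normal equations: [[57, 4]; [4, 193/144]]·[p, q]ᵀ = [-58, -13/6]ᵀ.
Δ = 57·(193/144) − 4² = 2899/48.
p = ((-58)·(193/144) − 4·(-13/6))/(2899/48) = -9946/8697; q = (57·(-13/6) − 4·(-58))/(2899/48) = 5208/2899.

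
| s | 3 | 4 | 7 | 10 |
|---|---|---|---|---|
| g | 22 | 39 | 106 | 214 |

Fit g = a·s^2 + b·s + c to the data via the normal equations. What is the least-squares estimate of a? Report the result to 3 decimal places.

From the data, Σs^2·s^2 = 12738, Σs^2·s = 1434, Σs^2 = 174, Σs·s = 174, Σs = 24, Σ1 = 4.
And Σs^2·g = 27416, Σs·g = 3104, Σg = 381.
Solving the 3×3 system (Gaussian elimination) gives a = 139/66, b = -37/330, c = 237/55.

a = 2.106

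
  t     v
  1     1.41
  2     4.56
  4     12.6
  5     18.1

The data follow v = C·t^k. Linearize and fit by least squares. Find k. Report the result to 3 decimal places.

Let Y = ln v. Fitting Y = k·ln t + ln C by least squares:
AᵀA = [[4.9926, 3.6889]; [3.6889, 4]], rhs = [9.2250, 7.2905]ᵀ  (here Σln t = 3.6889, Σ(ln t)² = 4.9926, Σln v = 7.2905, Σln t·ln v = 9.2250).
Δ = 4.9926·4 − (3.6889)² = 6.3624; k = (9.2250·4 − 3.6889·7.2905)/6.3624 = 1.57268, ln C = (4.9926·7.2905 − 3.6889·9.2250)/6.3624 = 0.37227.

k = 1.573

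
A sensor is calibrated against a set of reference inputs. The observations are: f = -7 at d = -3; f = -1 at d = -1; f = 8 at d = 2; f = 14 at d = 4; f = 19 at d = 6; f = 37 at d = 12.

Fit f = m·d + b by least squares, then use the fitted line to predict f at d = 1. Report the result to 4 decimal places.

The normal system AᵀA·[m, b]ᵀ = Aᵀf is [[210, 20]; [20, 6]]·[m, b]ᵀ = [652, 70]ᵀ.
Δ = 210·6 − 20² = 860.
m = (652·6 − 20·70)/860 = 628/215; b = (210·70 − 20·652)/860 = 83/43.
At d = 1: f̂ = (628/215)·(1) + (83/43)·(1) = 1043/215.

f̂ = 4.8512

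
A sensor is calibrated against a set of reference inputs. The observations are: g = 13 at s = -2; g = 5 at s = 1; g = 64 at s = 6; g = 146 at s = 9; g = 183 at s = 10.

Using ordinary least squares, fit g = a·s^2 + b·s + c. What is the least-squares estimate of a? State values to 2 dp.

a = 1.92

Entries of AᵀA: Σs^2·s^2 = 17874, Σs^2·s = 1938, Σs^2 = 222, Σs·s = 222, Σs = 24, Σ1 = 5.
And Σs^2·g = 32487, Σs·g = 3507, Σg = 411.
So AᵀA·[a, b, c]ᵀ = Aᵀg: [[17874, 1938, 222]; [1938, 222, 24]; [222, 24, 5]]·[a, b, c]ᵀ = [32487, 3507, 411]ᵀ.
Solving the 3×3 system (Gaussian elimination) gives a = 113/59, b = -151/118, c = 195/59.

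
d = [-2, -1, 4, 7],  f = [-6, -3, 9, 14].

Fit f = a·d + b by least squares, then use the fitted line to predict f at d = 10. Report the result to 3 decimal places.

f̂ = 21.426

Sums needed: Σd·d = 70, Σd = 8, Σ1 = 4.
Right-hand side: Σd·f = 149, Σf = 14.
So XᵀX·[a, b]ᵀ = Xᵀf: [[70, 8]; [8, 4]]·[a, b]ᵀ = [149, 14]ᵀ.
Determinant 70·4 − 8² = 216.
a = (149·4 − 8·14)/216 = 121/54; b = (70·14 − 8·149)/216 = -53/54.
At d = 10: f̂ = (121/54)·(10) + (-53/54)·(1) = 1157/54.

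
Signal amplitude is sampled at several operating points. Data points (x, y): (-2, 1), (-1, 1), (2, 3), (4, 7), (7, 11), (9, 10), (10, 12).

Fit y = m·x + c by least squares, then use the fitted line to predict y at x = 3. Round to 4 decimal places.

ŷ = 5.3136

The normal equations are: 255·m + 29·c = 318;  29·m + 7·c = 45.
(Σx·x = 255, Σx = 29, Σ1 = 7, Σx·y = 318, Σy = 45.)
det = 255·7 − 29² = 944.
m = (318·7 − 29·45)/944 = 921/944; c = (255·45 − 29·318)/944 = 2253/944.
At x = 3: ŷ = (921/944)·(3) + (2253/944)·(1) = 627/118.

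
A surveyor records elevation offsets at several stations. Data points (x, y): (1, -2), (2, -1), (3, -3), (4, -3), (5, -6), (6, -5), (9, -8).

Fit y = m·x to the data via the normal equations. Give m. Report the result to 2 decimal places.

Sums needed: Σx·x = 172.
For Aᵀy: Σx·y = -157.
AᵀA·[m]ᵀ = Aᵀy becomes [[172]]·[m]ᵀ = [-157]ᵀ.
Hence m = -157 / 172 ≈ -0.912791.

m = -0.91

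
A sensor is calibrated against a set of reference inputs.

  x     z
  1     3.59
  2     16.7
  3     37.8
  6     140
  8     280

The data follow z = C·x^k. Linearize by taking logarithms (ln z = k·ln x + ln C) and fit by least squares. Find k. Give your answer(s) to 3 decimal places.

k = 2.060

Linearized form: ln z = k·ln x + ln C. From the 5 transformed points,
Sums: Σln x = 5.6630, Σ(ln x)² = 9.2219, Σln z = 18.3023, Σln x·ln z = 26.5134.
Normal system: [[9.2219, 5.6630]; [5.6630, 5]]·[k, ln C]ᵀ = [26.5134, 18.3023]ᵀ.
Solving (det = 14.0403): k = 2.05993, ln C = 1.32740.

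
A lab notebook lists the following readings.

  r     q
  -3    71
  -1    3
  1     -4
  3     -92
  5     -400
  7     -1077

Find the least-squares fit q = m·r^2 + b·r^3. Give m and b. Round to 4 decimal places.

m = -1.0978, b = -2.9832

Setting ∂/∂m … = 0 gives: 3190·m + 19932·b = -62963;  19932·m + 134734·b = -423819.
(Σr^2·r^2 = 3190, Σr^2·r^3 = 19932, Σr^3·r^3 = 134734, Σr^2·q = -62963, Σr^3·q = -423819.)
Eliminating b: 134734·(row 1) − 19932·(row 2) gives 32516836·m = 134734·(-62963) − 19932·(-423819) = -35696534, so m = -17848267/16258418.
Then b = ((-423819) − 19932·(-17848267/16258418))/134734 = -4409277/1478038.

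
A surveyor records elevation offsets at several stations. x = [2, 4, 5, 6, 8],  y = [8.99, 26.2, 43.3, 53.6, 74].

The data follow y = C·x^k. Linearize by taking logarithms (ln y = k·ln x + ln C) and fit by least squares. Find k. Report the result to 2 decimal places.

k = 1.56

Linearized form: ln y = k·ln x + ln C. From the 5 transformed points,
XᵀX = [[12.5270, 7.5601]; [7.5601, 5]], rhs = [28.1982, 17.5156]ᵀ  (here Σln x = 7.5601, Σ(ln x)² = 12.5270, Σln y = 17.5156, Σln x·ln y = 28.1982).
Slope k = (n·Σln x·ln y − Σln x·Σln y)/(n·Σ(ln x)² − (Σln x)²) = (5·28.1982 − 7.5601·17.5156)/5.4804 = 1.56399; ln C = (Σln y − k·Σln x)/n = 1.13835.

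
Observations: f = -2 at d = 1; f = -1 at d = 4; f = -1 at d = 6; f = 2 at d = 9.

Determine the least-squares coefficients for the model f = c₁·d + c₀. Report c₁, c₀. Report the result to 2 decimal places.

From the data, Σd·d = 134, Σd = 20, Σ1 = 4.
Right-hand side: Σd·f = 6, Σf = -2.
So MᵀM·[c₁, c₀]ᵀ = Mᵀf: [[134, 20]; [20, 4]]·[c₁, c₀]ᵀ = [6, -2]ᵀ.
det = 134·4 − 20² = 136.
c₁ = (6·4 − 20·(-2))/136 = 8/17; c₀ = (134·(-2) − 20·6)/136 = -97/34.

c₁ = 0.47, c₀ = -2.85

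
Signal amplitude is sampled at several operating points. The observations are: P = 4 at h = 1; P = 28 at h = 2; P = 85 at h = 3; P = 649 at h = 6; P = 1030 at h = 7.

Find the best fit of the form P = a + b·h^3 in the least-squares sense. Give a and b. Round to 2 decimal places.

From the data, Σ1 = 5, Σh^3 = 595, Σh^3·h^3 = 165099.
Right-hand side: ΣP = 1796, Σh^3·P = 495997.
So XᵀX·[a, b]ᵀ = XᵀP: [[5, 595]; [595, 165099]]·[a, b]ᵀ = [1796, 495997]ᵀ.
Determinant 5·165099 − 595² = 471470.
a = (1796·165099 − 595·495997)/471470 = 1399589/471470; b = (5·495997 − 595·1796)/471470 = 282273/94294.

a = 2.97, b = 2.99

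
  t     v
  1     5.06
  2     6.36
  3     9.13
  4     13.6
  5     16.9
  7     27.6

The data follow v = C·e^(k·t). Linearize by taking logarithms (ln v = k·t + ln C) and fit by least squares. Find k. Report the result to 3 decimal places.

k = 0.292

Let Y = ln v. Fitting Y = k·t + ln C by least squares:
Sums: Σt = 22.0000, Σ(t)² = 104.0000, Σln v = 14.4382, Σt·ln v = 59.7577.
Normal system: [[104.0000, 22.0000]; [22.0000, 6]]·[k, ln C]ᵀ = [59.7577, 14.4382]ᵀ.
Solving (det = 140.0000): k = 0.29219, ln C = 1.33500.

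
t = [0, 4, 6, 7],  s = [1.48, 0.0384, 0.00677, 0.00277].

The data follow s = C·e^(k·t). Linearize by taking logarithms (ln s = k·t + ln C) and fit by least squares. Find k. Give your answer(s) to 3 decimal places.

k = -0.897

With ln sᵢ as the transformed response and tᵢ as the regressor:
Σt = 17.0000, Σ(t)² = 101.0000, Σln s = -13.7518, Σt·ln s = -84.2327.
Equations: 101.0000·k + 17.0000·ln C = -84.2327;  17.0000·k + 4·ln C = -13.7518.
Δ = 101.0000·4 − (17.0000)² = 115.0000; k = (-84.2327·4 − 17.0000·-13.7518)/115.0000 = -0.89695, ln C = (101.0000·-13.7518 − 17.0000·-84.2327)/115.0000 = 0.37410.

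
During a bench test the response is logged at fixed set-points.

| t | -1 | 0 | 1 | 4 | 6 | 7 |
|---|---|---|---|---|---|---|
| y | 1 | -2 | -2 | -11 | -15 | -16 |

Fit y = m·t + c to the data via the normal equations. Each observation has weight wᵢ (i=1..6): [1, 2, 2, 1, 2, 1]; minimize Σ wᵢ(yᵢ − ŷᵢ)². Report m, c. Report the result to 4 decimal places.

m = -2.2412, c = -1.1345

The normal equations are: 140·m + 24·c = -341;  24·m + 9·c = -64.
det = 140·9 − 24² = 684.
m = ((-341)·9 − 24·(-64))/684 = -511/228; c = (140·(-64) − 24·(-341))/684 = -194/171.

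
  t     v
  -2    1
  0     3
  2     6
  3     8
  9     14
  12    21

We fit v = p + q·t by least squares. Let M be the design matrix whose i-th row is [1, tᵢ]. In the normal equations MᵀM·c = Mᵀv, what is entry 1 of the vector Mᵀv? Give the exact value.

Entry 1 ↔ basis 1, so (Mᵀv)_{1} = Σᵢ vᵢ = (1)·(1) + (1)·(3) + (1)·(6) + (1)·(8) + (1)·(14) + (1)·(21) = 53.

53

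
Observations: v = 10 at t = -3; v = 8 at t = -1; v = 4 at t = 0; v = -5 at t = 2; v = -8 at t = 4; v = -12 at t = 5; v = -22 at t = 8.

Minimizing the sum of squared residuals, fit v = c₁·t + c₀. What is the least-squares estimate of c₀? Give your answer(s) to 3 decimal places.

c₀ = 2.903

The normal system MᵀM·[c₁, c₀]ᵀ = Mᵀv is [[119, 15]; [15, 7]]·[c₁, c₀]ᵀ = [-316, -25]ᵀ.
Determinant 119·7 − 15² = 608.
c₁ = ((-316)·7 − 15·(-25))/608 = -1837/608; c₀ = (119·(-25) − 15·(-316))/608 = 1765/608.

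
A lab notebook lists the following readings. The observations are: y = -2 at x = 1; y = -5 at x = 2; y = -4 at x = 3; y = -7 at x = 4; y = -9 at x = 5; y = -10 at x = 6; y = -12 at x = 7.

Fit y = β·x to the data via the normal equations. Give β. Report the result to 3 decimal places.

Normal-equation sums: Σx·x = 140.
Right-hand side: Σx·y = -241.
So AᵀA·[β]ᵀ = Aᵀy: [[140]]·[β]ᵀ = [-241]ᵀ.
β = (-241)/140 = -1.72143.

β = -1.721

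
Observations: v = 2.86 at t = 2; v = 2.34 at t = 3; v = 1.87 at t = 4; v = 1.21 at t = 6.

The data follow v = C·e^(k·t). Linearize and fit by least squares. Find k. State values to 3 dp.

k = -0.216

Let Y = ln v. Fitting Y = k·t + ln C by least squares:
Σt = 15.0000, Σ(t)² = 65.0000, Σln v = 2.7175, Σt·ln v = 8.2996.
Equations: 65.0000·k + 15.0000·ln C = 8.2996;  15.0000·k + 4·ln C = 2.7175.
Δ = 65.0000·4 − (15.0000)² = 35.0000; k = (8.2996·4 − 15.0000·2.7175)/35.0000 = -0.21613, ln C = (65.0000·2.7175 − 15.0000·8.2996)/35.0000 = 1.48988.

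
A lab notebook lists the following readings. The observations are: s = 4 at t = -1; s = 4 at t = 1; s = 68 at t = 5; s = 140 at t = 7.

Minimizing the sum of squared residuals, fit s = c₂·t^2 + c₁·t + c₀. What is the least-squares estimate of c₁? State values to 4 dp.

The normal system AᵀA·[c₂, c₁, c₀]ᵀ = Aᵀs is [[3028, 468, 76]; [468, 76, 12]; [76, 12, 4]]·[c₂, c₁, c₀]ᵀ = [8568, 1320, 216]ᵀ.
Row-reducing yields c₂ = 3, c₁ = -6/5, c₀ = 3/5.

c₁ = -1.2000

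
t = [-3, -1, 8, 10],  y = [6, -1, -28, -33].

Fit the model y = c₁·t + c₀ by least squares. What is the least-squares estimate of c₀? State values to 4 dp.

XᵀX·[c₁, c₀]ᵀ = Xᵀy reads: 174·c₁ + 14·c₀ = -571;  14·c₁ + 4·c₀ = -56.
det = 174·4 − 14² = 500.
c₁ = ((-571)·4 − 14·(-56))/500 = -3; c₀ = (174·(-56) − 14·(-571))/500 = -7/2.

c₀ = -3.5000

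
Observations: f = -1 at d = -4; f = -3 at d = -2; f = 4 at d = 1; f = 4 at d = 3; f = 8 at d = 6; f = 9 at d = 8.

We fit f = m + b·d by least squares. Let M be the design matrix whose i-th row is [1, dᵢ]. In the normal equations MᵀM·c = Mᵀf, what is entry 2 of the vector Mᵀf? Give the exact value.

146

Entry 2 ↔ basis d, so (Mᵀf)_{2} = Σᵢ (d)·fᵢ = (-4)·(-1) + (-2)·(-3) + (1)·(4) + (3)·(4) + (6)·(8) + (8)·(9) = 146.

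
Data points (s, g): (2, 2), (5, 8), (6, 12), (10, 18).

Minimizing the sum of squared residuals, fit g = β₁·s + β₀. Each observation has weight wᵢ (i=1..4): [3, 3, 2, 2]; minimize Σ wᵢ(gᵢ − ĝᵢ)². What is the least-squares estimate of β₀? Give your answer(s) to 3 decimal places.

MᵀWM·[β₁, β₀]ᵀ = MᵀWg reads: 359·β₁ + 53·β₀ = 636;  53·β₁ + 10·β₀ = 90.
(Σwᵢ·s·s = 359, Σwᵢ·s = 53, Σwᵢ·1 = 10, Σwᵢ·s·g = 636, Σwᵢ·g = 90.)
Determinant 359·10 − 53² = 781.
β₁ = (636·10 − 53·90)/781 = 1590/781; β₀ = (359·90 − 53·636)/781 = -1398/781.

β₀ = -1.790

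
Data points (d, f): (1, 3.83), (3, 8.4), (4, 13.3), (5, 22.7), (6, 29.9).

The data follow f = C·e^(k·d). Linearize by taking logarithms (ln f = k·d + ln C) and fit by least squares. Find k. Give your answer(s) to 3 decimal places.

k = 0.424

With ln fᵢ as the transformed response and dᵢ as the regressor:
Σd = 19.0000, Σ(d)² = 87.0000, Σln f = 12.5791, Σd·ln f = 54.0776.
Equations: 87.0000·k + 19.0000·ln C = 54.0776;  19.0000·k + 5·ln C = 12.5791.
Slope k = (n·Σd·ln f − Σd·Σln f)/(n·Σ(d)² − (Σd)²) = (5·54.0776 − 19.0000·12.5791)/74.0000 = 0.42413; ln C = (Σln f − k·Σd)/n = 0.90414.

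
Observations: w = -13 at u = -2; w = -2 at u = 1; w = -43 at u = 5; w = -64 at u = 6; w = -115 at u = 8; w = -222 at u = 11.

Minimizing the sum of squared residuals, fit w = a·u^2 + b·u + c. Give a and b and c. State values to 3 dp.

a = -1.957, b = 1.513, c = -1.946

Entries of AᵀA: Σu^2·u^2 = 20675, Σu^2·u = 2177, Σu^2 = 251, Σu·u = 251, Σu = 29, Σ1 = 6.
Moment sums: Σu^2·w = -37655, Σu·w = -3937, Σw = -459.
AᵀA·[a, b, c]ᵀ = Aᵀw becomes [[20675, 2177, 251]; [2177, 251, 29]; [251, 29, 6]]·[a, b, c]ᵀ = [-37655, -3937, -459]ᵀ.
Row-reducing yields a = -583373/298104, b = 450971/298104, c = -48351/24842.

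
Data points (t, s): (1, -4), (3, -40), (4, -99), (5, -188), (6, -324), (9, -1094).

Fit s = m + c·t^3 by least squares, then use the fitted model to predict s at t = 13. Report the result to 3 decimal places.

Sums needed: Σ1 = 6, Σt^3 = 1162, Σt^3·t^3 = 598548.
And Σs = -1749, Σt^3·s = -898430.
Eliminating c: 598548·(row 1) − 1162·(row 2) gives 2241044·m = 598548·(-1749) − 1162·(-898430) = -2884792, so m = -721198/560261.
Then c = ((-898430) − 1162·(-721198/560261))/598548 = -1679121/1120522.
At t = 13: ŝ = (-721198/560261)·(1) + (-1679121/1120522)·(2197) = -3690471233/1120522.

ŝ = -3293.529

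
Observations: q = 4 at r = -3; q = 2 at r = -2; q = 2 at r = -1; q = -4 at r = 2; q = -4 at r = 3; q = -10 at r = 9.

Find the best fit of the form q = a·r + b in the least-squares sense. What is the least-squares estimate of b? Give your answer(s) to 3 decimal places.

b = -0.096

Sums needed: Σr·r = 108, Σr = 8, Σ1 = 6.
Right-hand side: Σr·q = -128, Σq = -10.
det = 108·6 − 8² = 584.
a = ((-128)·6 − 8·(-10))/584 = -86/73; b = (108·(-10) − 8·(-128))/584 = -7/73.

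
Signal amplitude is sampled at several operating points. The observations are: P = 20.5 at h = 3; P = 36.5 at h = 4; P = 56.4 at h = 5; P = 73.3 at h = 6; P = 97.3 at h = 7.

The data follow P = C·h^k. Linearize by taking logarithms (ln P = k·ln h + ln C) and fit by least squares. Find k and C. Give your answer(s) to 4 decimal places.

Let Y = ln P. Fitting Y = k·ln h + ln C by least squares:
AᵀA = [[12.7160, 7.8320]; [7.8320, 5]], rhs = [31.3980, 19.5226]ᵀ  (here Σln h = 7.8320, Σ(ln h)² = 12.7160, Σln P = 19.5226, Σln h·ln P = 31.3980).
Δ = 12.7160·5 − (7.8320)² = 2.2397; k = (31.3980·5 − 7.8320·19.5226)/2.2397 = 1.82578, ln C = (12.7160·19.5226 − 7.8320·31.3980)/2.2397 = 1.04461, so C = exp(1.04461) = 2.84230.

k = 1.8258, C = 2.8423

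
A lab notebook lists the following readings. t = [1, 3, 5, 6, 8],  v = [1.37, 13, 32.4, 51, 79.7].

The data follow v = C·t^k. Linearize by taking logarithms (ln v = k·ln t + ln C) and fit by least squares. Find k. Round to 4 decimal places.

Taking logs, ln v = k·ln t + ln C, so regress ln v on ln t.
Σln t = 6.5793, Σ(ln t)² = 11.3317, Σln v = 14.6680, Σln t·ln v = 24.5650.
Equations: 11.3317·k + 6.5793·ln C = 24.5650;  6.5793·k + 5·ln C = 14.6680.
Δ = 11.3317·5 − (6.5793)² = 13.3720; k = (24.5650·5 − 6.5793·14.6680)/13.3720 = 1.96832, ln C = (11.3317·14.6680 − 6.5793·24.5650)/13.3720 = 0.34359.

k = 1.9683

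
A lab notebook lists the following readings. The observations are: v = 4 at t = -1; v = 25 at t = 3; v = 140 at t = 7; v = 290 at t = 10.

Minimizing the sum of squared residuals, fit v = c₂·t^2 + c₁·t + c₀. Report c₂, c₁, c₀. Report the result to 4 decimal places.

c₂ = 2.9779, c₁ = -0.8279, c₀ = 0.3122

Entries of AᵀA: Σt^2·t^2 = 12483, Σt^2·t = 1369, Σt^2 = 159, Σt·t = 159, Σt = 19, Σ1 = 4.
Right-hand side: Σt^2·v = 36089, Σt·v = 3951, Σv = 459.
AᵀA·[c₂, c₁, c₀]ᵀ = Aᵀv becomes [[12483, 1369, 159]; [1369, 159, 19]; [159, 19, 4]]·[c₂, c₁, c₀]ᵀ = [36089, 3951, 459]ᵀ.
Inverting the 3×3 Gram matrix, [c₂, c₁, c₀]ᵀ = [3499/1175, -4864/5875, 1834/5875]ᵀ.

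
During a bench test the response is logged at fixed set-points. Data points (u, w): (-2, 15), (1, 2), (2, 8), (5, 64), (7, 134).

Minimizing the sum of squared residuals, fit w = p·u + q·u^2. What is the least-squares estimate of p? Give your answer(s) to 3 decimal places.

The normal equations are: 83·p + 469·q = 1246;  469·p + 3059·q = 8260.
Eliminating q: 3059·(row 1) − 469·(row 2) gives 33936·p = 3059·1246 − 469·8260 = -62426, so p = -4459/2424.
Then q = (8260 − 469·(-4459/2424))/3059 = 7229/2424.

p = -1.840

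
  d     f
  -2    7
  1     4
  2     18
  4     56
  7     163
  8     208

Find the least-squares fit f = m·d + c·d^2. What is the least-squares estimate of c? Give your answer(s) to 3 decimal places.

c = 2.961

The normal system AᵀA·[m, c]ᵀ = Aᵀf is [[138, 920]; [920, 6786]]·[m, c]ᵀ = [3055, 22299]ᵀ.
Eliminating c: 6786·(row 1) − 920·(row 2) gives 90068·m = 6786·3055 − 920·22299 = 216150, so m = 9825/4094.
Then c = (22299 − 920·(9825/4094))/6786 = 527/178.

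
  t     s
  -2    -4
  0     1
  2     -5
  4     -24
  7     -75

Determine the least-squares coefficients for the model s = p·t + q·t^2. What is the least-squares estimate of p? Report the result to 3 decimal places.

p = -0.280

Entries of XᵀX: Σt·t = 73, Σt·t^2 = 407, Σt^2·t^2 = 2689.
Moment sums: Σt·s = -623, Σt^2·s = -4095.
XᵀX·[p, q]ᵀ = Xᵀs becomes [[73, 407]; [407, 2689]]·[p, q]ᵀ = [-623, -4095]ᵀ.
Eliminating q: 2689·(row 1) − 407·(row 2) gives 30648·p = 2689·(-623) − 407·(-4095) = -8582, so p = -4291/15324.
Then q = ((-4095) − 407·(-4291/15324))/2689 = -22687/15324.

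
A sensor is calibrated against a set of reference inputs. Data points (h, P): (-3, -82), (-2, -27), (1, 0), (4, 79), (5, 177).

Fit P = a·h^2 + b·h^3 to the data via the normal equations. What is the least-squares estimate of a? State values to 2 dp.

XᵀX·[a, b]ᵀ = XᵀP reads: 979·a + 3875·b = 4843;  3875·a + 20515·b = 29611.
Determinant 979·20515 − 3875² = 5068560.
a = (4843·20515 − 3875·29611)/5068560 = -192356/63357; b = (979·29611 − 3875·4843)/5068560 = 638909/316785.

a = -3.04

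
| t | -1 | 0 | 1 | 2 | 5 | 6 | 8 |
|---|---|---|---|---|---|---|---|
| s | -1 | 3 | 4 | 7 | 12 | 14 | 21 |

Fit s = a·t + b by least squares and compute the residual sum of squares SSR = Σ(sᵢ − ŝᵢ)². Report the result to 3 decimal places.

Compute the Gram sums: Σt·t = 131, Σt = 21, Σ1 = 7.
And Σt·s = 331, Σs = 60.
Determinant 131·7 − 21² = 476.
a = (331·7 − 21·60)/476 = 151/68; b = (131·60 − 21·331)/476 = 909/476.
Residuals: -82/119, 519/476, -31/238, 309/476, -241/238, -587/476, 631/476; SSR = 3049/476.

SSR = 6.405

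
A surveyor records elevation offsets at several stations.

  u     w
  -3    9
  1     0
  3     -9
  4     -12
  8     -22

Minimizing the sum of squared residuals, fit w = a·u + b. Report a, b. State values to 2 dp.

a = -2.91, b = 0.76

The normal system MᵀM·[a, b]ᵀ = Mᵀw is [[99, 13]; [13, 5]]·[a, b]ᵀ = [-278, -34]ᵀ.
Determinant 99·5 − 13² = 326.
a = ((-278)·5 − 13·(-34))/326 = -474/163; b = (99·(-34) − 13·(-278))/326 = 124/163.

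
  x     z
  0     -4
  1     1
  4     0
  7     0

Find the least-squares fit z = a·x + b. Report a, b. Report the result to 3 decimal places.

Compute the Gram sums: Σx·x = 66, Σx = 12, Σ1 = 4.
Right-hand side: Σx·z = 1, Σz = -3.
MᵀM·[a, b]ᵀ = Mᵀz becomes [[66, 12]; [12, 4]]·[a, b]ᵀ = [1, -3]ᵀ.
Determinant 66·4 − 12² = 120.
a = (1·4 − 12·(-3))/120 = 1/3; b = (66·(-3) − 12·1)/120 = -7/4.

a = 0.333, b = -1.750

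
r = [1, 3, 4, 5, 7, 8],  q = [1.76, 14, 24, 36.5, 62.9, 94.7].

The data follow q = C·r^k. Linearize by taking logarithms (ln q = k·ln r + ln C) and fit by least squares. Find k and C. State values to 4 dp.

k = 1.8822, C = 1.7592

With ln qᵢ as the transformed response and ln rᵢ as the regressor:
Σln r = 8.1197, Σ(ln r)² = 13.8297, Σln q = 18.6720, Σln r·ln q = 30.6167.
Equations: 13.8297·k + 8.1197·ln C = 30.6167;  8.1197·k + 6·ln C = 18.6720.
Slope k = (n·Σln r·ln q − Σln r·Σln q)/(n·Σ(ln r)² − (Σln r)²) = (6·30.6167 − 8.1197·18.6720)/17.0487 = 1.88221; ln C = (Σln q − k·Σln r)/n = 0.56484, so C = exp(0.56484) = 1.75917.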